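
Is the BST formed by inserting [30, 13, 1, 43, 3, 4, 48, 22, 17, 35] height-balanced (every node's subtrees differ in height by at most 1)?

Tree (level-order array): [30, 13, 43, 1, 22, 35, 48, None, 3, 17, None, None, None, None, None, None, 4]
Definition: a tree is height-balanced if, at every node, |h(left) - h(right)| <= 1 (empty subtree has height -1).
Bottom-up per-node check:
  node 4: h_left=-1, h_right=-1, diff=0 [OK], height=0
  node 3: h_left=-1, h_right=0, diff=1 [OK], height=1
  node 1: h_left=-1, h_right=1, diff=2 [FAIL (|-1-1|=2 > 1)], height=2
  node 17: h_left=-1, h_right=-1, diff=0 [OK], height=0
  node 22: h_left=0, h_right=-1, diff=1 [OK], height=1
  node 13: h_left=2, h_right=1, diff=1 [OK], height=3
  node 35: h_left=-1, h_right=-1, diff=0 [OK], height=0
  node 48: h_left=-1, h_right=-1, diff=0 [OK], height=0
  node 43: h_left=0, h_right=0, diff=0 [OK], height=1
  node 30: h_left=3, h_right=1, diff=2 [FAIL (|3-1|=2 > 1)], height=4
Node 1 violates the condition: |-1 - 1| = 2 > 1.
Result: Not balanced


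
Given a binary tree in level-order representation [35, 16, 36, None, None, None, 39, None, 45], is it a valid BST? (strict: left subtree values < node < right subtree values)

Level-order array: [35, 16, 36, None, None, None, 39, None, 45]
Validate using subtree bounds (lo, hi): at each node, require lo < value < hi,
then recurse left with hi=value and right with lo=value.
Preorder trace (stopping at first violation):
  at node 35 with bounds (-inf, +inf): OK
  at node 16 with bounds (-inf, 35): OK
  at node 36 with bounds (35, +inf): OK
  at node 39 with bounds (36, +inf): OK
  at node 45 with bounds (39, +inf): OK
No violation found at any node.
Result: Valid BST


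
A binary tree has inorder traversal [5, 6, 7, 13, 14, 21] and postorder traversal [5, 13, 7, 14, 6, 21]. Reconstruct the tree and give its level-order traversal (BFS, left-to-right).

Inorder:   [5, 6, 7, 13, 14, 21]
Postorder: [5, 13, 7, 14, 6, 21]
Algorithm: postorder visits root last, so walk postorder right-to-left;
each value is the root of the current inorder slice — split it at that
value, recurse on the right subtree first, then the left.
Recursive splits:
  root=21; inorder splits into left=[5, 6, 7, 13, 14], right=[]
  root=6; inorder splits into left=[5], right=[7, 13, 14]
  root=14; inorder splits into left=[7, 13], right=[]
  root=7; inorder splits into left=[], right=[13]
  root=13; inorder splits into left=[], right=[]
  root=5; inorder splits into left=[], right=[]
Reconstructed level-order: [21, 6, 5, 14, 7, 13]


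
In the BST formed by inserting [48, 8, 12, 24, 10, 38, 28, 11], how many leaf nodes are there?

Tree built from: [48, 8, 12, 24, 10, 38, 28, 11]
Tree (level-order array): [48, 8, None, None, 12, 10, 24, None, 11, None, 38, None, None, 28]
Rule: A leaf has 0 children.
Per-node child counts:
  node 48: 1 child(ren)
  node 8: 1 child(ren)
  node 12: 2 child(ren)
  node 10: 1 child(ren)
  node 11: 0 child(ren)
  node 24: 1 child(ren)
  node 38: 1 child(ren)
  node 28: 0 child(ren)
Matching nodes: [11, 28]
Count of leaf nodes: 2


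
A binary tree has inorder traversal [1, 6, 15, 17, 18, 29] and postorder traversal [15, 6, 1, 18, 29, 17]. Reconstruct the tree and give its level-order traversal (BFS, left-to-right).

Inorder:   [1, 6, 15, 17, 18, 29]
Postorder: [15, 6, 1, 18, 29, 17]
Algorithm: postorder visits root last, so walk postorder right-to-left;
each value is the root of the current inorder slice — split it at that
value, recurse on the right subtree first, then the left.
Recursive splits:
  root=17; inorder splits into left=[1, 6, 15], right=[18, 29]
  root=29; inorder splits into left=[18], right=[]
  root=18; inorder splits into left=[], right=[]
  root=1; inorder splits into left=[], right=[6, 15]
  root=6; inorder splits into left=[], right=[15]
  root=15; inorder splits into left=[], right=[]
Reconstructed level-order: [17, 1, 29, 6, 18, 15]


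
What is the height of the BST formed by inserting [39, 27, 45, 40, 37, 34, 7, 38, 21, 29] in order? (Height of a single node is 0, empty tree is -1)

Insertion order: [39, 27, 45, 40, 37, 34, 7, 38, 21, 29]
Tree (level-order array): [39, 27, 45, 7, 37, 40, None, None, 21, 34, 38, None, None, None, None, 29]
Compute height bottom-up (empty subtree = -1):
  height(21) = 1 + max(-1, -1) = 0
  height(7) = 1 + max(-1, 0) = 1
  height(29) = 1 + max(-1, -1) = 0
  height(34) = 1 + max(0, -1) = 1
  height(38) = 1 + max(-1, -1) = 0
  height(37) = 1 + max(1, 0) = 2
  height(27) = 1 + max(1, 2) = 3
  height(40) = 1 + max(-1, -1) = 0
  height(45) = 1 + max(0, -1) = 1
  height(39) = 1 + max(3, 1) = 4
Height = 4


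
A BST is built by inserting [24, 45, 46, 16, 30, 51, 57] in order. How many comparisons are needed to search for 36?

Search path for 36: 24 -> 45 -> 30
Found: False
Comparisons: 3


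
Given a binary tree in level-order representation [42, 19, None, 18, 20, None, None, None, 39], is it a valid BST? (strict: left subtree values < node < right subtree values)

Level-order array: [42, 19, None, 18, 20, None, None, None, 39]
Validate using subtree bounds (lo, hi): at each node, require lo < value < hi,
then recurse left with hi=value and right with lo=value.
Preorder trace (stopping at first violation):
  at node 42 with bounds (-inf, +inf): OK
  at node 19 with bounds (-inf, 42): OK
  at node 18 with bounds (-inf, 19): OK
  at node 20 with bounds (19, 42): OK
  at node 39 with bounds (20, 42): OK
No violation found at any node.
Result: Valid BST


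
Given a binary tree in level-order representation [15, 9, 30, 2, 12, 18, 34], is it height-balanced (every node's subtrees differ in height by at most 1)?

Tree (level-order array): [15, 9, 30, 2, 12, 18, 34]
Definition: a tree is height-balanced if, at every node, |h(left) - h(right)| <= 1 (empty subtree has height -1).
Bottom-up per-node check:
  node 2: h_left=-1, h_right=-1, diff=0 [OK], height=0
  node 12: h_left=-1, h_right=-1, diff=0 [OK], height=0
  node 9: h_left=0, h_right=0, diff=0 [OK], height=1
  node 18: h_left=-1, h_right=-1, diff=0 [OK], height=0
  node 34: h_left=-1, h_right=-1, diff=0 [OK], height=0
  node 30: h_left=0, h_right=0, diff=0 [OK], height=1
  node 15: h_left=1, h_right=1, diff=0 [OK], height=2
All nodes satisfy the balance condition.
Result: Balanced


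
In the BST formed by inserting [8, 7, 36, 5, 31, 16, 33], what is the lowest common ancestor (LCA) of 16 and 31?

Tree insertion order: [8, 7, 36, 5, 31, 16, 33]
Tree (level-order array): [8, 7, 36, 5, None, 31, None, None, None, 16, 33]
In a BST, the LCA of p=16, q=31 is the first node v on the
root-to-leaf path with p <= v <= q (go left if both < v, right if both > v).
Walk from root:
  at 8: both 16 and 31 > 8, go right
  at 36: both 16 and 31 < 36, go left
  at 31: 16 <= 31 <= 31, this is the LCA
LCA = 31


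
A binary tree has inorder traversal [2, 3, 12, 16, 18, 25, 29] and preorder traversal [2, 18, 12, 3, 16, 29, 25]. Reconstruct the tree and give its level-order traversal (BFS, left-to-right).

Inorder:  [2, 3, 12, 16, 18, 25, 29]
Preorder: [2, 18, 12, 3, 16, 29, 25]
Algorithm: preorder visits root first, so consume preorder in order;
for each root, split the current inorder slice at that value into
left-subtree inorder and right-subtree inorder, then recurse.
Recursive splits:
  root=2; inorder splits into left=[], right=[3, 12, 16, 18, 25, 29]
  root=18; inorder splits into left=[3, 12, 16], right=[25, 29]
  root=12; inorder splits into left=[3], right=[16]
  root=3; inorder splits into left=[], right=[]
  root=16; inorder splits into left=[], right=[]
  root=29; inorder splits into left=[25], right=[]
  root=25; inorder splits into left=[], right=[]
Reconstructed level-order: [2, 18, 12, 29, 3, 16, 25]


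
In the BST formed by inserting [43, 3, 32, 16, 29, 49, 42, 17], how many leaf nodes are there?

Tree built from: [43, 3, 32, 16, 29, 49, 42, 17]
Tree (level-order array): [43, 3, 49, None, 32, None, None, 16, 42, None, 29, None, None, 17]
Rule: A leaf has 0 children.
Per-node child counts:
  node 43: 2 child(ren)
  node 3: 1 child(ren)
  node 32: 2 child(ren)
  node 16: 1 child(ren)
  node 29: 1 child(ren)
  node 17: 0 child(ren)
  node 42: 0 child(ren)
  node 49: 0 child(ren)
Matching nodes: [17, 42, 49]
Count of leaf nodes: 3


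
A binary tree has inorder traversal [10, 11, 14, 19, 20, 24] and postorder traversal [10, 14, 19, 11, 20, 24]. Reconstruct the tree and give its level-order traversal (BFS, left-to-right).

Inorder:   [10, 11, 14, 19, 20, 24]
Postorder: [10, 14, 19, 11, 20, 24]
Algorithm: postorder visits root last, so walk postorder right-to-left;
each value is the root of the current inorder slice — split it at that
value, recurse on the right subtree first, then the left.
Recursive splits:
  root=24; inorder splits into left=[10, 11, 14, 19, 20], right=[]
  root=20; inorder splits into left=[10, 11, 14, 19], right=[]
  root=11; inorder splits into left=[10], right=[14, 19]
  root=19; inorder splits into left=[14], right=[]
  root=14; inorder splits into left=[], right=[]
  root=10; inorder splits into left=[], right=[]
Reconstructed level-order: [24, 20, 11, 10, 19, 14]


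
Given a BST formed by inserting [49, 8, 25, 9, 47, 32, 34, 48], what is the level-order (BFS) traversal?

Tree insertion order: [49, 8, 25, 9, 47, 32, 34, 48]
Tree (level-order array): [49, 8, None, None, 25, 9, 47, None, None, 32, 48, None, 34]
BFS from the root, enqueuing left then right child of each popped node:
  queue [49] -> pop 49, enqueue [8], visited so far: [49]
  queue [8] -> pop 8, enqueue [25], visited so far: [49, 8]
  queue [25] -> pop 25, enqueue [9, 47], visited so far: [49, 8, 25]
  queue [9, 47] -> pop 9, enqueue [none], visited so far: [49, 8, 25, 9]
  queue [47] -> pop 47, enqueue [32, 48], visited so far: [49, 8, 25, 9, 47]
  queue [32, 48] -> pop 32, enqueue [34], visited so far: [49, 8, 25, 9, 47, 32]
  queue [48, 34] -> pop 48, enqueue [none], visited so far: [49, 8, 25, 9, 47, 32, 48]
  queue [34] -> pop 34, enqueue [none], visited so far: [49, 8, 25, 9, 47, 32, 48, 34]
Result: [49, 8, 25, 9, 47, 32, 48, 34]


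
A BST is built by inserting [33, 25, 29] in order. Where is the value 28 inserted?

Starting tree (level order): [33, 25, None, None, 29]
Insertion path: 33 -> 25 -> 29
Result: insert 28 as left child of 29
Final tree (level order): [33, 25, None, None, 29, 28]


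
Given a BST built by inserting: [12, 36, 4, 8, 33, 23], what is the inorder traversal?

Tree insertion order: [12, 36, 4, 8, 33, 23]
Tree (level-order array): [12, 4, 36, None, 8, 33, None, None, None, 23]
Inorder traversal: [4, 8, 12, 23, 33, 36]


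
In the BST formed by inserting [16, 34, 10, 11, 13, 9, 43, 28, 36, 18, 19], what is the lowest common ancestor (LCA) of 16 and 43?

Tree insertion order: [16, 34, 10, 11, 13, 9, 43, 28, 36, 18, 19]
Tree (level-order array): [16, 10, 34, 9, 11, 28, 43, None, None, None, 13, 18, None, 36, None, None, None, None, 19]
In a BST, the LCA of p=16, q=43 is the first node v on the
root-to-leaf path with p <= v <= q (go left if both < v, right if both > v).
Walk from root:
  at 16: 16 <= 16 <= 43, this is the LCA
LCA = 16


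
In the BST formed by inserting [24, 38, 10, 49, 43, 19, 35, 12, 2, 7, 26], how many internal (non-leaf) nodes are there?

Tree built from: [24, 38, 10, 49, 43, 19, 35, 12, 2, 7, 26]
Tree (level-order array): [24, 10, 38, 2, 19, 35, 49, None, 7, 12, None, 26, None, 43]
Rule: An internal node has at least one child.
Per-node child counts:
  node 24: 2 child(ren)
  node 10: 2 child(ren)
  node 2: 1 child(ren)
  node 7: 0 child(ren)
  node 19: 1 child(ren)
  node 12: 0 child(ren)
  node 38: 2 child(ren)
  node 35: 1 child(ren)
  node 26: 0 child(ren)
  node 49: 1 child(ren)
  node 43: 0 child(ren)
Matching nodes: [24, 10, 2, 19, 38, 35, 49]
Count of internal (non-leaf) nodes: 7


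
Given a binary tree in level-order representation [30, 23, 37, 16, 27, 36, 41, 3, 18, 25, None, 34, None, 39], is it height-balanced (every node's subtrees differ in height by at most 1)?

Tree (level-order array): [30, 23, 37, 16, 27, 36, 41, 3, 18, 25, None, 34, None, 39]
Definition: a tree is height-balanced if, at every node, |h(left) - h(right)| <= 1 (empty subtree has height -1).
Bottom-up per-node check:
  node 3: h_left=-1, h_right=-1, diff=0 [OK], height=0
  node 18: h_left=-1, h_right=-1, diff=0 [OK], height=0
  node 16: h_left=0, h_right=0, diff=0 [OK], height=1
  node 25: h_left=-1, h_right=-1, diff=0 [OK], height=0
  node 27: h_left=0, h_right=-1, diff=1 [OK], height=1
  node 23: h_left=1, h_right=1, diff=0 [OK], height=2
  node 34: h_left=-1, h_right=-1, diff=0 [OK], height=0
  node 36: h_left=0, h_right=-1, diff=1 [OK], height=1
  node 39: h_left=-1, h_right=-1, diff=0 [OK], height=0
  node 41: h_left=0, h_right=-1, diff=1 [OK], height=1
  node 37: h_left=1, h_right=1, diff=0 [OK], height=2
  node 30: h_left=2, h_right=2, diff=0 [OK], height=3
All nodes satisfy the balance condition.
Result: Balanced


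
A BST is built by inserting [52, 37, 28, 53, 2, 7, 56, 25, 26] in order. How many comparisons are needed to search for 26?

Search path for 26: 52 -> 37 -> 28 -> 2 -> 7 -> 25 -> 26
Found: True
Comparisons: 7


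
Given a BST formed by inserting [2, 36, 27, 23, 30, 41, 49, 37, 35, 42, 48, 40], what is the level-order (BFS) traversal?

Tree insertion order: [2, 36, 27, 23, 30, 41, 49, 37, 35, 42, 48, 40]
Tree (level-order array): [2, None, 36, 27, 41, 23, 30, 37, 49, None, None, None, 35, None, 40, 42, None, None, None, None, None, None, 48]
BFS from the root, enqueuing left then right child of each popped node:
  queue [2] -> pop 2, enqueue [36], visited so far: [2]
  queue [36] -> pop 36, enqueue [27, 41], visited so far: [2, 36]
  queue [27, 41] -> pop 27, enqueue [23, 30], visited so far: [2, 36, 27]
  queue [41, 23, 30] -> pop 41, enqueue [37, 49], visited so far: [2, 36, 27, 41]
  queue [23, 30, 37, 49] -> pop 23, enqueue [none], visited so far: [2, 36, 27, 41, 23]
  queue [30, 37, 49] -> pop 30, enqueue [35], visited so far: [2, 36, 27, 41, 23, 30]
  queue [37, 49, 35] -> pop 37, enqueue [40], visited so far: [2, 36, 27, 41, 23, 30, 37]
  queue [49, 35, 40] -> pop 49, enqueue [42], visited so far: [2, 36, 27, 41, 23, 30, 37, 49]
  queue [35, 40, 42] -> pop 35, enqueue [none], visited so far: [2, 36, 27, 41, 23, 30, 37, 49, 35]
  queue [40, 42] -> pop 40, enqueue [none], visited so far: [2, 36, 27, 41, 23, 30, 37, 49, 35, 40]
  queue [42] -> pop 42, enqueue [48], visited so far: [2, 36, 27, 41, 23, 30, 37, 49, 35, 40, 42]
  queue [48] -> pop 48, enqueue [none], visited so far: [2, 36, 27, 41, 23, 30, 37, 49, 35, 40, 42, 48]
Result: [2, 36, 27, 41, 23, 30, 37, 49, 35, 40, 42, 48]


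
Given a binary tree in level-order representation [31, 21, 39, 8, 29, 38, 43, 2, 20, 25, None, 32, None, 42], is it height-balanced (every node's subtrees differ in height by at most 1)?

Tree (level-order array): [31, 21, 39, 8, 29, 38, 43, 2, 20, 25, None, 32, None, 42]
Definition: a tree is height-balanced if, at every node, |h(left) - h(right)| <= 1 (empty subtree has height -1).
Bottom-up per-node check:
  node 2: h_left=-1, h_right=-1, diff=0 [OK], height=0
  node 20: h_left=-1, h_right=-1, diff=0 [OK], height=0
  node 8: h_left=0, h_right=0, diff=0 [OK], height=1
  node 25: h_left=-1, h_right=-1, diff=0 [OK], height=0
  node 29: h_left=0, h_right=-1, diff=1 [OK], height=1
  node 21: h_left=1, h_right=1, diff=0 [OK], height=2
  node 32: h_left=-1, h_right=-1, diff=0 [OK], height=0
  node 38: h_left=0, h_right=-1, diff=1 [OK], height=1
  node 42: h_left=-1, h_right=-1, diff=0 [OK], height=0
  node 43: h_left=0, h_right=-1, diff=1 [OK], height=1
  node 39: h_left=1, h_right=1, diff=0 [OK], height=2
  node 31: h_left=2, h_right=2, diff=0 [OK], height=3
All nodes satisfy the balance condition.
Result: Balanced


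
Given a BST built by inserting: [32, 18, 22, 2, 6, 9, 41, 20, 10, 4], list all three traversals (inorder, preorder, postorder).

Tree insertion order: [32, 18, 22, 2, 6, 9, 41, 20, 10, 4]
Tree (level-order array): [32, 18, 41, 2, 22, None, None, None, 6, 20, None, 4, 9, None, None, None, None, None, 10]
Inorder (L, root, R): [2, 4, 6, 9, 10, 18, 20, 22, 32, 41]
Preorder (root, L, R): [32, 18, 2, 6, 4, 9, 10, 22, 20, 41]
Postorder (L, R, root): [4, 10, 9, 6, 2, 20, 22, 18, 41, 32]


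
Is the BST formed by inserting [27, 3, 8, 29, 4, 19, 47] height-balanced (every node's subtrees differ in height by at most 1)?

Tree (level-order array): [27, 3, 29, None, 8, None, 47, 4, 19]
Definition: a tree is height-balanced if, at every node, |h(left) - h(right)| <= 1 (empty subtree has height -1).
Bottom-up per-node check:
  node 4: h_left=-1, h_right=-1, diff=0 [OK], height=0
  node 19: h_left=-1, h_right=-1, diff=0 [OK], height=0
  node 8: h_left=0, h_right=0, diff=0 [OK], height=1
  node 3: h_left=-1, h_right=1, diff=2 [FAIL (|-1-1|=2 > 1)], height=2
  node 47: h_left=-1, h_right=-1, diff=0 [OK], height=0
  node 29: h_left=-1, h_right=0, diff=1 [OK], height=1
  node 27: h_left=2, h_right=1, diff=1 [OK], height=3
Node 3 violates the condition: |-1 - 1| = 2 > 1.
Result: Not balanced


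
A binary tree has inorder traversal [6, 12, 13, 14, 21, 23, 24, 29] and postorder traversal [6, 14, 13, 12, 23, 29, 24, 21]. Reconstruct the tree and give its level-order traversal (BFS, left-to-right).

Inorder:   [6, 12, 13, 14, 21, 23, 24, 29]
Postorder: [6, 14, 13, 12, 23, 29, 24, 21]
Algorithm: postorder visits root last, so walk postorder right-to-left;
each value is the root of the current inorder slice — split it at that
value, recurse on the right subtree first, then the left.
Recursive splits:
  root=21; inorder splits into left=[6, 12, 13, 14], right=[23, 24, 29]
  root=24; inorder splits into left=[23], right=[29]
  root=29; inorder splits into left=[], right=[]
  root=23; inorder splits into left=[], right=[]
  root=12; inorder splits into left=[6], right=[13, 14]
  root=13; inorder splits into left=[], right=[14]
  root=14; inorder splits into left=[], right=[]
  root=6; inorder splits into left=[], right=[]
Reconstructed level-order: [21, 12, 24, 6, 13, 23, 29, 14]


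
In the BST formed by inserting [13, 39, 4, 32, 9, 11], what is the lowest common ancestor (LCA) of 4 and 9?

Tree insertion order: [13, 39, 4, 32, 9, 11]
Tree (level-order array): [13, 4, 39, None, 9, 32, None, None, 11]
In a BST, the LCA of p=4, q=9 is the first node v on the
root-to-leaf path with p <= v <= q (go left if both < v, right if both > v).
Walk from root:
  at 13: both 4 and 9 < 13, go left
  at 4: 4 <= 4 <= 9, this is the LCA
LCA = 4


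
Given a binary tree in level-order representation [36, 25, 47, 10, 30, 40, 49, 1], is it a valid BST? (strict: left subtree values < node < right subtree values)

Level-order array: [36, 25, 47, 10, 30, 40, 49, 1]
Validate using subtree bounds (lo, hi): at each node, require lo < value < hi,
then recurse left with hi=value and right with lo=value.
Preorder trace (stopping at first violation):
  at node 36 with bounds (-inf, +inf): OK
  at node 25 with bounds (-inf, 36): OK
  at node 10 with bounds (-inf, 25): OK
  at node 1 with bounds (-inf, 10): OK
  at node 30 with bounds (25, 36): OK
  at node 47 with bounds (36, +inf): OK
  at node 40 with bounds (36, 47): OK
  at node 49 with bounds (47, +inf): OK
No violation found at any node.
Result: Valid BST


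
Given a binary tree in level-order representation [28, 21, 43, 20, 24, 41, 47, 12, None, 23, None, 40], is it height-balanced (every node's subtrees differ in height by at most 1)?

Tree (level-order array): [28, 21, 43, 20, 24, 41, 47, 12, None, 23, None, 40]
Definition: a tree is height-balanced if, at every node, |h(left) - h(right)| <= 1 (empty subtree has height -1).
Bottom-up per-node check:
  node 12: h_left=-1, h_right=-1, diff=0 [OK], height=0
  node 20: h_left=0, h_right=-1, diff=1 [OK], height=1
  node 23: h_left=-1, h_right=-1, diff=0 [OK], height=0
  node 24: h_left=0, h_right=-1, diff=1 [OK], height=1
  node 21: h_left=1, h_right=1, diff=0 [OK], height=2
  node 40: h_left=-1, h_right=-1, diff=0 [OK], height=0
  node 41: h_left=0, h_right=-1, diff=1 [OK], height=1
  node 47: h_left=-1, h_right=-1, diff=0 [OK], height=0
  node 43: h_left=1, h_right=0, diff=1 [OK], height=2
  node 28: h_left=2, h_right=2, diff=0 [OK], height=3
All nodes satisfy the balance condition.
Result: Balanced


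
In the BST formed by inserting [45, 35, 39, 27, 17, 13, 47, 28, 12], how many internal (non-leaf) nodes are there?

Tree built from: [45, 35, 39, 27, 17, 13, 47, 28, 12]
Tree (level-order array): [45, 35, 47, 27, 39, None, None, 17, 28, None, None, 13, None, None, None, 12]
Rule: An internal node has at least one child.
Per-node child counts:
  node 45: 2 child(ren)
  node 35: 2 child(ren)
  node 27: 2 child(ren)
  node 17: 1 child(ren)
  node 13: 1 child(ren)
  node 12: 0 child(ren)
  node 28: 0 child(ren)
  node 39: 0 child(ren)
  node 47: 0 child(ren)
Matching nodes: [45, 35, 27, 17, 13]
Count of internal (non-leaf) nodes: 5


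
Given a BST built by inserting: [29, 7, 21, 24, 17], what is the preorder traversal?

Tree insertion order: [29, 7, 21, 24, 17]
Tree (level-order array): [29, 7, None, None, 21, 17, 24]
Preorder traversal: [29, 7, 21, 17, 24]


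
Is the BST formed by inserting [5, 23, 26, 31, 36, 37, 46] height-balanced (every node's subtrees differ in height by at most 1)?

Tree (level-order array): [5, None, 23, None, 26, None, 31, None, 36, None, 37, None, 46]
Definition: a tree is height-balanced if, at every node, |h(left) - h(right)| <= 1 (empty subtree has height -1).
Bottom-up per-node check:
  node 46: h_left=-1, h_right=-1, diff=0 [OK], height=0
  node 37: h_left=-1, h_right=0, diff=1 [OK], height=1
  node 36: h_left=-1, h_right=1, diff=2 [FAIL (|-1-1|=2 > 1)], height=2
  node 31: h_left=-1, h_right=2, diff=3 [FAIL (|-1-2|=3 > 1)], height=3
  node 26: h_left=-1, h_right=3, diff=4 [FAIL (|-1-3|=4 > 1)], height=4
  node 23: h_left=-1, h_right=4, diff=5 [FAIL (|-1-4|=5 > 1)], height=5
  node 5: h_left=-1, h_right=5, diff=6 [FAIL (|-1-5|=6 > 1)], height=6
Node 36 violates the condition: |-1 - 1| = 2 > 1.
Result: Not balanced


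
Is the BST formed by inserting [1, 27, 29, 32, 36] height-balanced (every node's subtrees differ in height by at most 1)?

Tree (level-order array): [1, None, 27, None, 29, None, 32, None, 36]
Definition: a tree is height-balanced if, at every node, |h(left) - h(right)| <= 1 (empty subtree has height -1).
Bottom-up per-node check:
  node 36: h_left=-1, h_right=-1, diff=0 [OK], height=0
  node 32: h_left=-1, h_right=0, diff=1 [OK], height=1
  node 29: h_left=-1, h_right=1, diff=2 [FAIL (|-1-1|=2 > 1)], height=2
  node 27: h_left=-1, h_right=2, diff=3 [FAIL (|-1-2|=3 > 1)], height=3
  node 1: h_left=-1, h_right=3, diff=4 [FAIL (|-1-3|=4 > 1)], height=4
Node 29 violates the condition: |-1 - 1| = 2 > 1.
Result: Not balanced


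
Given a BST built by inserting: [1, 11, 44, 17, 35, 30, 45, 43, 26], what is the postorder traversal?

Tree insertion order: [1, 11, 44, 17, 35, 30, 45, 43, 26]
Tree (level-order array): [1, None, 11, None, 44, 17, 45, None, 35, None, None, 30, 43, 26]
Postorder traversal: [26, 30, 43, 35, 17, 45, 44, 11, 1]


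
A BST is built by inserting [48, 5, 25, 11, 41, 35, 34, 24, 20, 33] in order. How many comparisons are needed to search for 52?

Search path for 52: 48
Found: False
Comparisons: 1


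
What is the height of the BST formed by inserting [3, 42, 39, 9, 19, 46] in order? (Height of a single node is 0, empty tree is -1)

Insertion order: [3, 42, 39, 9, 19, 46]
Tree (level-order array): [3, None, 42, 39, 46, 9, None, None, None, None, 19]
Compute height bottom-up (empty subtree = -1):
  height(19) = 1 + max(-1, -1) = 0
  height(9) = 1 + max(-1, 0) = 1
  height(39) = 1 + max(1, -1) = 2
  height(46) = 1 + max(-1, -1) = 0
  height(42) = 1 + max(2, 0) = 3
  height(3) = 1 + max(-1, 3) = 4
Height = 4


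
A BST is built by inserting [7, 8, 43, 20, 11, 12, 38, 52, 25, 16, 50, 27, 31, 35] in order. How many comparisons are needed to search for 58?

Search path for 58: 7 -> 8 -> 43 -> 52
Found: False
Comparisons: 4


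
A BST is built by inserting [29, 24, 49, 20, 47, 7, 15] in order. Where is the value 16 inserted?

Starting tree (level order): [29, 24, 49, 20, None, 47, None, 7, None, None, None, None, 15]
Insertion path: 29 -> 24 -> 20 -> 7 -> 15
Result: insert 16 as right child of 15
Final tree (level order): [29, 24, 49, 20, None, 47, None, 7, None, None, None, None, 15, None, 16]


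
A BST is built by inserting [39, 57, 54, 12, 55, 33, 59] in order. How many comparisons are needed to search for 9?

Search path for 9: 39 -> 12
Found: False
Comparisons: 2


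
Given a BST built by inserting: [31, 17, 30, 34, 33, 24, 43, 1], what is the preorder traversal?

Tree insertion order: [31, 17, 30, 34, 33, 24, 43, 1]
Tree (level-order array): [31, 17, 34, 1, 30, 33, 43, None, None, 24]
Preorder traversal: [31, 17, 1, 30, 24, 34, 33, 43]


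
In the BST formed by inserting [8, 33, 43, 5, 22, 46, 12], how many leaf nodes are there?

Tree built from: [8, 33, 43, 5, 22, 46, 12]
Tree (level-order array): [8, 5, 33, None, None, 22, 43, 12, None, None, 46]
Rule: A leaf has 0 children.
Per-node child counts:
  node 8: 2 child(ren)
  node 5: 0 child(ren)
  node 33: 2 child(ren)
  node 22: 1 child(ren)
  node 12: 0 child(ren)
  node 43: 1 child(ren)
  node 46: 0 child(ren)
Matching nodes: [5, 12, 46]
Count of leaf nodes: 3


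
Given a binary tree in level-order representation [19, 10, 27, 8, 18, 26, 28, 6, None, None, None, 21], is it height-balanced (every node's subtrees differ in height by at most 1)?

Tree (level-order array): [19, 10, 27, 8, 18, 26, 28, 6, None, None, None, 21]
Definition: a tree is height-balanced if, at every node, |h(left) - h(right)| <= 1 (empty subtree has height -1).
Bottom-up per-node check:
  node 6: h_left=-1, h_right=-1, diff=0 [OK], height=0
  node 8: h_left=0, h_right=-1, diff=1 [OK], height=1
  node 18: h_left=-1, h_right=-1, diff=0 [OK], height=0
  node 10: h_left=1, h_right=0, diff=1 [OK], height=2
  node 21: h_left=-1, h_right=-1, diff=0 [OK], height=0
  node 26: h_left=0, h_right=-1, diff=1 [OK], height=1
  node 28: h_left=-1, h_right=-1, diff=0 [OK], height=0
  node 27: h_left=1, h_right=0, diff=1 [OK], height=2
  node 19: h_left=2, h_right=2, diff=0 [OK], height=3
All nodes satisfy the balance condition.
Result: Balanced


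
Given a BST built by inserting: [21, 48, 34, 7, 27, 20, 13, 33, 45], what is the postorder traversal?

Tree insertion order: [21, 48, 34, 7, 27, 20, 13, 33, 45]
Tree (level-order array): [21, 7, 48, None, 20, 34, None, 13, None, 27, 45, None, None, None, 33]
Postorder traversal: [13, 20, 7, 33, 27, 45, 34, 48, 21]


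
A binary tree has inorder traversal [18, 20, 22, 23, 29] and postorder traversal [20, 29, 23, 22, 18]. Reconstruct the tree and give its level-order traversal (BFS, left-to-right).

Inorder:   [18, 20, 22, 23, 29]
Postorder: [20, 29, 23, 22, 18]
Algorithm: postorder visits root last, so walk postorder right-to-left;
each value is the root of the current inorder slice — split it at that
value, recurse on the right subtree first, then the left.
Recursive splits:
  root=18; inorder splits into left=[], right=[20, 22, 23, 29]
  root=22; inorder splits into left=[20], right=[23, 29]
  root=23; inorder splits into left=[], right=[29]
  root=29; inorder splits into left=[], right=[]
  root=20; inorder splits into left=[], right=[]
Reconstructed level-order: [18, 22, 20, 23, 29]


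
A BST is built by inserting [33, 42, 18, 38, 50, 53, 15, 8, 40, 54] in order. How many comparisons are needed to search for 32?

Search path for 32: 33 -> 18
Found: False
Comparisons: 2


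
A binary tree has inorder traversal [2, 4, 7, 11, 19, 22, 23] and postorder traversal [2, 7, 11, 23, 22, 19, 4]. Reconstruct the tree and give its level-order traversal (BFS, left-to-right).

Inorder:   [2, 4, 7, 11, 19, 22, 23]
Postorder: [2, 7, 11, 23, 22, 19, 4]
Algorithm: postorder visits root last, so walk postorder right-to-left;
each value is the root of the current inorder slice — split it at that
value, recurse on the right subtree first, then the left.
Recursive splits:
  root=4; inorder splits into left=[2], right=[7, 11, 19, 22, 23]
  root=19; inorder splits into left=[7, 11], right=[22, 23]
  root=22; inorder splits into left=[], right=[23]
  root=23; inorder splits into left=[], right=[]
  root=11; inorder splits into left=[7], right=[]
  root=7; inorder splits into left=[], right=[]
  root=2; inorder splits into left=[], right=[]
Reconstructed level-order: [4, 2, 19, 11, 22, 7, 23]


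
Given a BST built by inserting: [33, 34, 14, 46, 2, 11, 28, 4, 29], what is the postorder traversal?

Tree insertion order: [33, 34, 14, 46, 2, 11, 28, 4, 29]
Tree (level-order array): [33, 14, 34, 2, 28, None, 46, None, 11, None, 29, None, None, 4]
Postorder traversal: [4, 11, 2, 29, 28, 14, 46, 34, 33]


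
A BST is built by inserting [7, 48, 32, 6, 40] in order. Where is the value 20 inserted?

Starting tree (level order): [7, 6, 48, None, None, 32, None, None, 40]
Insertion path: 7 -> 48 -> 32
Result: insert 20 as left child of 32
Final tree (level order): [7, 6, 48, None, None, 32, None, 20, 40]


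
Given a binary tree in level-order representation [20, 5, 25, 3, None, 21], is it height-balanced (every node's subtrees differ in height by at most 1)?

Tree (level-order array): [20, 5, 25, 3, None, 21]
Definition: a tree is height-balanced if, at every node, |h(left) - h(right)| <= 1 (empty subtree has height -1).
Bottom-up per-node check:
  node 3: h_left=-1, h_right=-1, diff=0 [OK], height=0
  node 5: h_left=0, h_right=-1, diff=1 [OK], height=1
  node 21: h_left=-1, h_right=-1, diff=0 [OK], height=0
  node 25: h_left=0, h_right=-1, diff=1 [OK], height=1
  node 20: h_left=1, h_right=1, diff=0 [OK], height=2
All nodes satisfy the balance condition.
Result: Balanced


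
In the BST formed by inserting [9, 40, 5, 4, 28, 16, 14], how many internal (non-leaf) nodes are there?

Tree built from: [9, 40, 5, 4, 28, 16, 14]
Tree (level-order array): [9, 5, 40, 4, None, 28, None, None, None, 16, None, 14]
Rule: An internal node has at least one child.
Per-node child counts:
  node 9: 2 child(ren)
  node 5: 1 child(ren)
  node 4: 0 child(ren)
  node 40: 1 child(ren)
  node 28: 1 child(ren)
  node 16: 1 child(ren)
  node 14: 0 child(ren)
Matching nodes: [9, 5, 40, 28, 16]
Count of internal (non-leaf) nodes: 5


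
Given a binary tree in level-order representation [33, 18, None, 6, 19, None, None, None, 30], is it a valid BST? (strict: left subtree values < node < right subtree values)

Level-order array: [33, 18, None, 6, 19, None, None, None, 30]
Validate using subtree bounds (lo, hi): at each node, require lo < value < hi,
then recurse left with hi=value and right with lo=value.
Preorder trace (stopping at first violation):
  at node 33 with bounds (-inf, +inf): OK
  at node 18 with bounds (-inf, 33): OK
  at node 6 with bounds (-inf, 18): OK
  at node 19 with bounds (18, 33): OK
  at node 30 with bounds (19, 33): OK
No violation found at any node.
Result: Valid BST


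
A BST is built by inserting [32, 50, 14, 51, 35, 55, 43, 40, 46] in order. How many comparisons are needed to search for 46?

Search path for 46: 32 -> 50 -> 35 -> 43 -> 46
Found: True
Comparisons: 5


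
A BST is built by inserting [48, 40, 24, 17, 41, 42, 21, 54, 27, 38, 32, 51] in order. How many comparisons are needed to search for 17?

Search path for 17: 48 -> 40 -> 24 -> 17
Found: True
Comparisons: 4


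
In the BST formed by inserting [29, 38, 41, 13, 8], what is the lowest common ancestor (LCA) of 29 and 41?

Tree insertion order: [29, 38, 41, 13, 8]
Tree (level-order array): [29, 13, 38, 8, None, None, 41]
In a BST, the LCA of p=29, q=41 is the first node v on the
root-to-leaf path with p <= v <= q (go left if both < v, right if both > v).
Walk from root:
  at 29: 29 <= 29 <= 41, this is the LCA
LCA = 29


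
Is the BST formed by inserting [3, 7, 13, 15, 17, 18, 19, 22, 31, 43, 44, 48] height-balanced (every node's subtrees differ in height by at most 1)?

Tree (level-order array): [3, None, 7, None, 13, None, 15, None, 17, None, 18, None, 19, None, 22, None, 31, None, 43, None, 44, None, 48]
Definition: a tree is height-balanced if, at every node, |h(left) - h(right)| <= 1 (empty subtree has height -1).
Bottom-up per-node check:
  node 48: h_left=-1, h_right=-1, diff=0 [OK], height=0
  node 44: h_left=-1, h_right=0, diff=1 [OK], height=1
  node 43: h_left=-1, h_right=1, diff=2 [FAIL (|-1-1|=2 > 1)], height=2
  node 31: h_left=-1, h_right=2, diff=3 [FAIL (|-1-2|=3 > 1)], height=3
  node 22: h_left=-1, h_right=3, diff=4 [FAIL (|-1-3|=4 > 1)], height=4
  node 19: h_left=-1, h_right=4, diff=5 [FAIL (|-1-4|=5 > 1)], height=5
  node 18: h_left=-1, h_right=5, diff=6 [FAIL (|-1-5|=6 > 1)], height=6
  node 17: h_left=-1, h_right=6, diff=7 [FAIL (|-1-6|=7 > 1)], height=7
  node 15: h_left=-1, h_right=7, diff=8 [FAIL (|-1-7|=8 > 1)], height=8
  node 13: h_left=-1, h_right=8, diff=9 [FAIL (|-1-8|=9 > 1)], height=9
  node 7: h_left=-1, h_right=9, diff=10 [FAIL (|-1-9|=10 > 1)], height=10
  node 3: h_left=-1, h_right=10, diff=11 [FAIL (|-1-10|=11 > 1)], height=11
Node 43 violates the condition: |-1 - 1| = 2 > 1.
Result: Not balanced


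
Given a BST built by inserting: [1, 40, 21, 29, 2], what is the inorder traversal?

Tree insertion order: [1, 40, 21, 29, 2]
Tree (level-order array): [1, None, 40, 21, None, 2, 29]
Inorder traversal: [1, 2, 21, 29, 40]


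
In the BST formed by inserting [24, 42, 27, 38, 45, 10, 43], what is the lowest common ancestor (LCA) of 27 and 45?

Tree insertion order: [24, 42, 27, 38, 45, 10, 43]
Tree (level-order array): [24, 10, 42, None, None, 27, 45, None, 38, 43]
In a BST, the LCA of p=27, q=45 is the first node v on the
root-to-leaf path with p <= v <= q (go left if both < v, right if both > v).
Walk from root:
  at 24: both 27 and 45 > 24, go right
  at 42: 27 <= 42 <= 45, this is the LCA
LCA = 42


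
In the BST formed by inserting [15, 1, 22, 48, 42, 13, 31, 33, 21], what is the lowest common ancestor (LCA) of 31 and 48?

Tree insertion order: [15, 1, 22, 48, 42, 13, 31, 33, 21]
Tree (level-order array): [15, 1, 22, None, 13, 21, 48, None, None, None, None, 42, None, 31, None, None, 33]
In a BST, the LCA of p=31, q=48 is the first node v on the
root-to-leaf path with p <= v <= q (go left if both < v, right if both > v).
Walk from root:
  at 15: both 31 and 48 > 15, go right
  at 22: both 31 and 48 > 22, go right
  at 48: 31 <= 48 <= 48, this is the LCA
LCA = 48


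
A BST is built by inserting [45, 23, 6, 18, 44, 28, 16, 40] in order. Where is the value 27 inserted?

Starting tree (level order): [45, 23, None, 6, 44, None, 18, 28, None, 16, None, None, 40]
Insertion path: 45 -> 23 -> 44 -> 28
Result: insert 27 as left child of 28
Final tree (level order): [45, 23, None, 6, 44, None, 18, 28, None, 16, None, 27, 40]


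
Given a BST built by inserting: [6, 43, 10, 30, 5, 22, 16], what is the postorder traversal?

Tree insertion order: [6, 43, 10, 30, 5, 22, 16]
Tree (level-order array): [6, 5, 43, None, None, 10, None, None, 30, 22, None, 16]
Postorder traversal: [5, 16, 22, 30, 10, 43, 6]


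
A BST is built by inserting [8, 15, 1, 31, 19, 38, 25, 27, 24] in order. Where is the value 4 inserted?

Starting tree (level order): [8, 1, 15, None, None, None, 31, 19, 38, None, 25, None, None, 24, 27]
Insertion path: 8 -> 1
Result: insert 4 as right child of 1
Final tree (level order): [8, 1, 15, None, 4, None, 31, None, None, 19, 38, None, 25, None, None, 24, 27]


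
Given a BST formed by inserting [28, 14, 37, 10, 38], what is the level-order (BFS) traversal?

Tree insertion order: [28, 14, 37, 10, 38]
Tree (level-order array): [28, 14, 37, 10, None, None, 38]
BFS from the root, enqueuing left then right child of each popped node:
  queue [28] -> pop 28, enqueue [14, 37], visited so far: [28]
  queue [14, 37] -> pop 14, enqueue [10], visited so far: [28, 14]
  queue [37, 10] -> pop 37, enqueue [38], visited so far: [28, 14, 37]
  queue [10, 38] -> pop 10, enqueue [none], visited so far: [28, 14, 37, 10]
  queue [38] -> pop 38, enqueue [none], visited so far: [28, 14, 37, 10, 38]
Result: [28, 14, 37, 10, 38]


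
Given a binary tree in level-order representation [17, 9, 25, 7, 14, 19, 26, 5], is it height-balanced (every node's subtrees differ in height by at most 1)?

Tree (level-order array): [17, 9, 25, 7, 14, 19, 26, 5]
Definition: a tree is height-balanced if, at every node, |h(left) - h(right)| <= 1 (empty subtree has height -1).
Bottom-up per-node check:
  node 5: h_left=-1, h_right=-1, diff=0 [OK], height=0
  node 7: h_left=0, h_right=-1, diff=1 [OK], height=1
  node 14: h_left=-1, h_right=-1, diff=0 [OK], height=0
  node 9: h_left=1, h_right=0, diff=1 [OK], height=2
  node 19: h_left=-1, h_right=-1, diff=0 [OK], height=0
  node 26: h_left=-1, h_right=-1, diff=0 [OK], height=0
  node 25: h_left=0, h_right=0, diff=0 [OK], height=1
  node 17: h_left=2, h_right=1, diff=1 [OK], height=3
All nodes satisfy the balance condition.
Result: Balanced


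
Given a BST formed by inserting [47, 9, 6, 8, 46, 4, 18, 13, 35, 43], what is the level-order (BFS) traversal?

Tree insertion order: [47, 9, 6, 8, 46, 4, 18, 13, 35, 43]
Tree (level-order array): [47, 9, None, 6, 46, 4, 8, 18, None, None, None, None, None, 13, 35, None, None, None, 43]
BFS from the root, enqueuing left then right child of each popped node:
  queue [47] -> pop 47, enqueue [9], visited so far: [47]
  queue [9] -> pop 9, enqueue [6, 46], visited so far: [47, 9]
  queue [6, 46] -> pop 6, enqueue [4, 8], visited so far: [47, 9, 6]
  queue [46, 4, 8] -> pop 46, enqueue [18], visited so far: [47, 9, 6, 46]
  queue [4, 8, 18] -> pop 4, enqueue [none], visited so far: [47, 9, 6, 46, 4]
  queue [8, 18] -> pop 8, enqueue [none], visited so far: [47, 9, 6, 46, 4, 8]
  queue [18] -> pop 18, enqueue [13, 35], visited so far: [47, 9, 6, 46, 4, 8, 18]
  queue [13, 35] -> pop 13, enqueue [none], visited so far: [47, 9, 6, 46, 4, 8, 18, 13]
  queue [35] -> pop 35, enqueue [43], visited so far: [47, 9, 6, 46, 4, 8, 18, 13, 35]
  queue [43] -> pop 43, enqueue [none], visited so far: [47, 9, 6, 46, 4, 8, 18, 13, 35, 43]
Result: [47, 9, 6, 46, 4, 8, 18, 13, 35, 43]


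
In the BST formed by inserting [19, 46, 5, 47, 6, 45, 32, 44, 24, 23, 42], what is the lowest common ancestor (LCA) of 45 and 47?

Tree insertion order: [19, 46, 5, 47, 6, 45, 32, 44, 24, 23, 42]
Tree (level-order array): [19, 5, 46, None, 6, 45, 47, None, None, 32, None, None, None, 24, 44, 23, None, 42]
In a BST, the LCA of p=45, q=47 is the first node v on the
root-to-leaf path with p <= v <= q (go left if both < v, right if both > v).
Walk from root:
  at 19: both 45 and 47 > 19, go right
  at 46: 45 <= 46 <= 47, this is the LCA
LCA = 46


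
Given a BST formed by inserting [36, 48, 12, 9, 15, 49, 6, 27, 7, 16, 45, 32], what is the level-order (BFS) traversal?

Tree insertion order: [36, 48, 12, 9, 15, 49, 6, 27, 7, 16, 45, 32]
Tree (level-order array): [36, 12, 48, 9, 15, 45, 49, 6, None, None, 27, None, None, None, None, None, 7, 16, 32]
BFS from the root, enqueuing left then right child of each popped node:
  queue [36] -> pop 36, enqueue [12, 48], visited so far: [36]
  queue [12, 48] -> pop 12, enqueue [9, 15], visited so far: [36, 12]
  queue [48, 9, 15] -> pop 48, enqueue [45, 49], visited so far: [36, 12, 48]
  queue [9, 15, 45, 49] -> pop 9, enqueue [6], visited so far: [36, 12, 48, 9]
  queue [15, 45, 49, 6] -> pop 15, enqueue [27], visited so far: [36, 12, 48, 9, 15]
  queue [45, 49, 6, 27] -> pop 45, enqueue [none], visited so far: [36, 12, 48, 9, 15, 45]
  queue [49, 6, 27] -> pop 49, enqueue [none], visited so far: [36, 12, 48, 9, 15, 45, 49]
  queue [6, 27] -> pop 6, enqueue [7], visited so far: [36, 12, 48, 9, 15, 45, 49, 6]
  queue [27, 7] -> pop 27, enqueue [16, 32], visited so far: [36, 12, 48, 9, 15, 45, 49, 6, 27]
  queue [7, 16, 32] -> pop 7, enqueue [none], visited so far: [36, 12, 48, 9, 15, 45, 49, 6, 27, 7]
  queue [16, 32] -> pop 16, enqueue [none], visited so far: [36, 12, 48, 9, 15, 45, 49, 6, 27, 7, 16]
  queue [32] -> pop 32, enqueue [none], visited so far: [36, 12, 48, 9, 15, 45, 49, 6, 27, 7, 16, 32]
Result: [36, 12, 48, 9, 15, 45, 49, 6, 27, 7, 16, 32]
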